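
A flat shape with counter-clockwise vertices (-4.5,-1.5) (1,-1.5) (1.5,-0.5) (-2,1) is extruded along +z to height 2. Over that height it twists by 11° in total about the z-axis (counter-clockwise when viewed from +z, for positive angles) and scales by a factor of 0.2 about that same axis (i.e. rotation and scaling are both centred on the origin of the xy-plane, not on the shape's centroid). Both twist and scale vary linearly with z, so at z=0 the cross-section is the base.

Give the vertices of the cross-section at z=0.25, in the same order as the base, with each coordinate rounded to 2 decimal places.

Cross-section at z=0.25: (-4.02,-1.45) (0.93,-1.33) (1.36,-0.42) (-1.82,0.86)

t = z/height = 0.25/2 = 0.125
s = 1 + (scale-1)·z/height = 1 + (0.2-1)·0.25/2 = 0.900000
θ = twist·z/height = 11°·0.25/2 = 1.3750° = 0.023998 rad
cos θ = 0.999712, sin θ = 0.023996 (intermediates below are computed at full precision and shown rounded to 5 d.p.)
v1: (-4.5,-1.5) → rotate → (-4.46271,-1.60755) → ×s → (-4.01644,-1.44679) → (-4.02,-1.45)
v2: (1,-1.5) → rotate → (1.03571,-1.47557) → ×s → (0.93214,-1.32801) → (0.93,-1.33)
v3: (1.5,-0.5) → rotate → (1.51157,-0.46386) → ×s → (1.36041,-0.41748) → (1.36,-0.42)
v4: (-2,1) → rotate → (-2.02342,0.95172) → ×s → (-1.82108,0.85655) → (-1.82,0.86)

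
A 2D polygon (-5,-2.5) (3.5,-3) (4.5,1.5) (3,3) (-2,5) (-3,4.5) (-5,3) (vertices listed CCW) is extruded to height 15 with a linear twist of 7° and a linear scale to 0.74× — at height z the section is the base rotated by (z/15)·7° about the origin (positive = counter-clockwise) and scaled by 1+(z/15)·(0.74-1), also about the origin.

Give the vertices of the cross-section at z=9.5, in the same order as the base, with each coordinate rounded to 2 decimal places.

t = z/height = 9.5/15 = 0.633333
s = 1 + (scale-1)·z/height = 1 + (0.74-1)·9.5/15 = 0.835333
θ = twist·z/height = 7°·9.5/15 = 4.4333° = 0.077376 rad
cos θ = 0.997008, sin θ = 0.077299 (intermediates below are computed at full precision and shown rounded to 5 d.p.)
v1: (-5,-2.5) → rotate → (-4.79179,-2.87902) → ×s → (-4.00274,-2.40494) → (-4.00,-2.40)
v2: (3.5,-3) → rotate → (3.72143,-2.72048) → ×s → (3.10863,-2.27251) → (3.11,-2.27)
v3: (4.5,1.5) → rotate → (4.37059,1.84336) → ×s → (3.65090,1.53982) → (3.65,1.54)
v4: (3,3) → rotate → (2.75913,3.22292) → ×s → (2.30479,2.69221) → (2.30,2.69)
v5: (-2,5) → rotate → (-2.38051,4.83044) → ×s → (-1.98852,4.03503) → (-1.99,4.04)
v6: (-3,4.5) → rotate → (-3.33887,4.25464) → ×s → (-2.78907,3.55404) → (-2.79,3.55)
v7: (-5,3) → rotate → (-5.21694,2.60453) → ×s → (-4.35788,2.17565) → (-4.36,2.18)

Cross-section at z=9.5: (-4.00,-2.40) (3.11,-2.27) (3.65,1.54) (2.30,2.69) (-1.99,4.04) (-2.79,3.55) (-4.36,2.18)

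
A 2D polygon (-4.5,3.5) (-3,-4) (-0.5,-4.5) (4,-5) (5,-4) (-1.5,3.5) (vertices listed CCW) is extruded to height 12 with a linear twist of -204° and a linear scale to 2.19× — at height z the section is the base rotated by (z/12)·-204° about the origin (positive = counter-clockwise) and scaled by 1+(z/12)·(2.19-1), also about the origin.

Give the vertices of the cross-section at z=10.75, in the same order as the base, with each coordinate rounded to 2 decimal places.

Cross-section at z=10.75: (8.94,-7.67) (6.59,7.96) (1.48,9.24) (-7.76,10.71) (-9.92,8.75) (2.75,-7.37)

t = z/height = 10.75/12 = 0.895833
s = 1 + (scale-1)·z/height = 1 + (2.19-1)·10.75/12 = 2.066042
θ = twist·z/height = -204°·10.75/12 = -182.7500° = -3.189589 rad
cos θ = -0.998848, sin θ = 0.047978 (intermediates below are computed at full precision and shown rounded to 5 d.p.)
v1: (-4.5,3.5) → rotate → (4.32689,-3.71187) → ×s → (8.93954,-7.66888) → (8.94,-7.67)
v2: (-3,-4) → rotate → (3.18846,3.85146) → ×s → (6.58749,7.95728) → (6.59,7.96)
v3: (-0.5,-4.5) → rotate → (0.71533,4.47083) → ×s → (1.47789,9.23692) → (1.48,9.24)
v4: (4,-5) → rotate → (-3.75550,5.18615) → ×s → (-7.75903,10.71481) → (-7.76,10.71)
v5: (5,-4) → rotate → (-4.80233,4.23528) → ×s → (-9.92181,8.75027) → (-9.92,8.75)
v6: (-1.5,3.5) → rotate → (1.33035,-3.56794) → ×s → (2.74856,-7.37151) → (2.75,-7.37)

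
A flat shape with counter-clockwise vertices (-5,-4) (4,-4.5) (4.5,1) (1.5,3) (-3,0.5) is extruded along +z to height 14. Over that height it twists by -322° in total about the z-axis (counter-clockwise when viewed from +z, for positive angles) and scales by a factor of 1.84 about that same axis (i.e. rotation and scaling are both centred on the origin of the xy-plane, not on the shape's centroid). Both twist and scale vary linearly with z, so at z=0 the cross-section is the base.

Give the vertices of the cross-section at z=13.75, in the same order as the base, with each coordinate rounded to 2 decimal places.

Cross-section at z=13.75: (-1.54,-11.58) (10.95,-0.88) (4.67,7.00) (-1.81,5.85) (-4.59,-3.13)

t = z/height = 13.75/14 = 0.982143
s = 1 + (scale-1)·z/height = 1 + (1.84-1)·13.75/14 = 1.825000
θ = twist·z/height = -322°·13.75/14 = -316.2500° = -5.519604 rad
cos θ = 0.722364, sin θ = 0.691513 (intermediates below are computed at full precision and shown rounded to 5 d.p.)
v1: (-5,-4) → rotate → (-0.84577,-6.34702) → ×s → (-1.54353,-11.58331) → (-1.54,-11.58)
v2: (4,-4.5) → rotate → (6.00126,-0.48459) → ×s → (10.95231,-0.88437) → (10.95,-0.88)
v3: (4.5,1) → rotate → (2.55912,3.83417) → ×s → (4.67040,6.99737) → (4.67,7.00)
v4: (1.5,3) → rotate → (-0.99099,3.20436) → ×s → (-1.80856,5.84796) → (-1.81,5.85)
v5: (-3,0.5) → rotate → (-2.51285,-1.71336) → ×s → (-4.58595,-3.12688) → (-4.59,-3.13)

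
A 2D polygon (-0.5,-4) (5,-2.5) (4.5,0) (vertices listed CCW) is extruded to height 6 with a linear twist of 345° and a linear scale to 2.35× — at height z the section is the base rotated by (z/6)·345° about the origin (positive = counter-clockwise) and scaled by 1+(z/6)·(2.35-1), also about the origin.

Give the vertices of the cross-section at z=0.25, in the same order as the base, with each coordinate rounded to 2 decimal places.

t = z/height = 0.25/6 = 0.0416667
s = 1 + (scale-1)·z/height = 1 + (2.35-1)·0.25/6 = 1.056250
θ = twist·z/height = 345°·0.25/6 = 14.3750° = 0.250891 rad
cos θ = 0.968692, sin θ = 0.248267 (intermediates below are computed at full precision and shown rounded to 5 d.p.)
v1: (-0.5,-4) → rotate → (0.50872,-3.99890) → ×s → (0.53734,-4.22384) → (0.54,-4.22)
v2: (5,-2.5) → rotate → (5.46413,-1.18039) → ×s → (5.77148,-1.24679) → (5.77,-1.25)
v3: (4.5,0) → rotate → (4.35911,1.11720) → ×s → (4.60431,1.18005) → (4.60,1.18)

Cross-section at z=0.25: (0.54,-4.22) (5.77,-1.25) (4.60,1.18)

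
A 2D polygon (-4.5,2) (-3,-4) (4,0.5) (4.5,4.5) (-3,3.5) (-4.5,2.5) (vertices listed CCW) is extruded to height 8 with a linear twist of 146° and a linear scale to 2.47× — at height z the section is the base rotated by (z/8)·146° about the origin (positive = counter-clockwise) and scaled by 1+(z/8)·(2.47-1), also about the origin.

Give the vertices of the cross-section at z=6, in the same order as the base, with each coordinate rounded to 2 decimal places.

t = z/height = 6/8 = 0.75
s = 1 + (scale-1)·z/height = 1 + (2.47-1)·6/8 = 2.102500
θ = twist·z/height = 146°·6/8 = 109.5000° = 1.911136 rad
cos θ = -0.333807, sin θ = 0.942641 (intermediates below are computed at full precision and shown rounded to 5 d.p.)
v1: (-4.5,2) → rotate → (-0.38315,-4.90950) → ×s → (-0.80558,-10.32222) → (-0.81,-10.32)
v2: (-3,-4) → rotate → (4.77199,-1.49270) → ×s → (10.03310,-3.13840) → (10.03,-3.14)
v3: (4,0.5) → rotate → (-1.80655,3.60366) → ×s → (-3.79827,7.57670) → (-3.80,7.58)
v4: (4.5,4.5) → rotate → (-5.74402,2.73976) → ×s → (-12.07680,5.76034) → (-12.08,5.76)
v5: (-3,3.5) → rotate → (-2.29782,-3.99625) → ×s → (-4.83118,-8.40211) → (-4.83,-8.40)
v6: (-4.5,2.5) → rotate → (-0.85447,-5.07640) → ×s → (-1.79653,-10.67314) → (-1.80,-10.67)

Cross-section at z=6: (-0.81,-10.32) (10.03,-3.14) (-3.80,7.58) (-12.08,5.76) (-4.83,-8.40) (-1.80,-10.67)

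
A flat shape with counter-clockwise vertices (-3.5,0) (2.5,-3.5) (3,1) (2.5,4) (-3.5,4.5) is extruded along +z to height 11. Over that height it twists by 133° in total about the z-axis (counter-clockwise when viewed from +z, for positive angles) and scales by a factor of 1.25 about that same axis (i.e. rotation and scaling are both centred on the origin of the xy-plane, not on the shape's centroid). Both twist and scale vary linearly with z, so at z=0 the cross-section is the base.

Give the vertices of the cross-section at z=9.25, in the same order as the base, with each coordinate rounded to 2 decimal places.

t = z/height = 9.25/11 = 0.840909
s = 1 + (scale-1)·z/height = 1 + (1.25-1)·9.25/11 = 1.210227
θ = twist·z/height = 133°·9.25/11 = 111.8409° = 1.951992 rad
cos θ = -0.372031, sin θ = 0.928220 (intermediates below are computed at full precision and shown rounded to 5 d.p.)
v1: (-3.5,0) → rotate → (1.30211,-3.24877) → ×s → (1.57585,-3.93175) → (1.58,-3.93)
v2: (2.5,-3.5) → rotate → (2.31869,3.62266) → ×s → (2.80615,4.38424) → (2.81,4.38)
v3: (3,1) → rotate → (-2.04431,2.41263) → ×s → (-2.47408,2.91983) → (-2.47,2.92)
v4: (2.5,4) → rotate → (-4.64296,0.83243) → ×s → (-5.61903,1.00743) → (-5.62,1.01)
v5: (-3.5,4.5) → rotate → (-2.87488,-4.92291) → ×s → (-3.47926,-5.95784) → (-3.48,-5.96)

Cross-section at z=9.25: (1.58,-3.93) (2.81,4.38) (-2.47,2.92) (-5.62,1.01) (-3.48,-5.96)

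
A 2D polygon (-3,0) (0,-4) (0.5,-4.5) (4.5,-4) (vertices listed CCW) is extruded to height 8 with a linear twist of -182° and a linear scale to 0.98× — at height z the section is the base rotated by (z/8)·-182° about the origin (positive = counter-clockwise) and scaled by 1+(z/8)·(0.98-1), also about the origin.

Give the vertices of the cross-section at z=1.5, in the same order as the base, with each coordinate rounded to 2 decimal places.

t = z/height = 1.5/8 = 0.1875
s = 1 + (scale-1)·z/height = 1 + (0.98-1)·1.5/8 = 0.996250
θ = twist·z/height = -182°·1.5/8 = -34.1250° = -0.595594 rad
cos θ = 0.827816, sin θ = -0.561000 (intermediates below are computed at full precision and shown rounded to 5 d.p.)
v1: (-3,0) → rotate → (-2.48345,1.68300) → ×s → (-2.47413,1.67669) → (-2.47,1.68)
v2: (0,-4) → rotate → (-2.24400,-3.31126) → ×s → (-2.23559,-3.29885) → (-2.24,-3.30)
v3: (0.5,-4.5) → rotate → (-2.11059,-4.00567) → ×s → (-2.10268,-3.99065) → (-2.10,-3.99)
v4: (4.5,-4) → rotate → (1.48117,-5.83576) → ×s → (1.47561,-5.81388) → (1.48,-5.81)

Cross-section at z=1.5: (-2.47,1.68) (-2.24,-3.30) (-2.10,-3.99) (1.48,-5.81)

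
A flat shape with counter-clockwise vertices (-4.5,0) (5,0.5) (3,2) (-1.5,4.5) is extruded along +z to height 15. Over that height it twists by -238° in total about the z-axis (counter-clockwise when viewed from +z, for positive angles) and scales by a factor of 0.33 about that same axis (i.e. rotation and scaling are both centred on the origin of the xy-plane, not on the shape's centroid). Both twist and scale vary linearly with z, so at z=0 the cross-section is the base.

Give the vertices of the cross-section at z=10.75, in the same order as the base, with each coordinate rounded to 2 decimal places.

Cross-section at z=10.75: (2.31,0.38) (-2.52,-0.68) (-1.37,-1.28) (1.15,-2.18)

t = z/height = 10.75/15 = 0.716667
s = 1 + (scale-1)·z/height = 1 + (0.33-1)·10.75/15 = 0.519833
θ = twist·z/height = -238°·10.75/15 = -170.5667° = -2.976950 rad
cos θ = -0.986477, sin θ = -0.163900 (intermediates below are computed at full precision and shown rounded to 5 d.p.)
v1: (-4.5,0) → rotate → (4.43915,0.73755) → ×s → (2.30762,0.38340) → (2.31,0.38)
v2: (5,0.5) → rotate → (-4.85043,-1.31274) → ×s → (-2.52142,-0.68240) → (-2.52,-0.68)
v3: (3,2) → rotate → (-2.63163,-2.46465) → ×s → (-1.36801,-1.28121) → (-1.37,-1.28)
v4: (-1.5,4.5) → rotate → (2.21727,-4.19330) → ×s → (1.15261,-2.17982) → (1.15,-2.18)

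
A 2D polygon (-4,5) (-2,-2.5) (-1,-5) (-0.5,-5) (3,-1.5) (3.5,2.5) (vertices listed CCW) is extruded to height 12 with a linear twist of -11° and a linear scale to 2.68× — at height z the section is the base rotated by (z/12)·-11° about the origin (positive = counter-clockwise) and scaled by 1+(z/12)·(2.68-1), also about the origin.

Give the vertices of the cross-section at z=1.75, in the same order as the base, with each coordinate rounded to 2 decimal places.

t = z/height = 1.75/12 = 0.145833
s = 1 + (scale-1)·z/height = 1 + (2.68-1)·1.75/12 = 1.245000
θ = twist·z/height = -11°·1.75/12 = -1.6042° = -0.027998 rad
cos θ = 0.999608, sin θ = -0.027994 (intermediates below are computed at full precision and shown rounded to 5 d.p.)
v1: (-4,5) → rotate → (-3.85846,5.11002) → ×s → (-4.80378,6.36197) → (-4.80,6.36)
v2: (-2,-2.5) → rotate → (-2.06920,-2.44303) → ×s → (-2.57616,-3.04157) → (-2.58,-3.04)
v3: (-1,-5) → rotate → (-1.13958,-4.97005) → ×s → (-1.41878,-6.18771) → (-1.42,-6.19)
v4: (-0.5,-5) → rotate → (-0.63978,-4.98404) → ×s → (-0.79652,-6.20513) → (-0.80,-6.21)
v5: (3,-1.5) → rotate → (2.95683,-1.58340) → ×s → (3.68126,-1.97133) → (3.68,-1.97)
v6: (3.5,2.5) → rotate → (3.56861,2.40104) → ×s → (4.44292,2.98929) → (4.44,2.99)

Cross-section at z=1.75: (-4.80,6.36) (-2.58,-3.04) (-1.42,-6.19) (-0.80,-6.21) (3.68,-1.97) (4.44,2.99)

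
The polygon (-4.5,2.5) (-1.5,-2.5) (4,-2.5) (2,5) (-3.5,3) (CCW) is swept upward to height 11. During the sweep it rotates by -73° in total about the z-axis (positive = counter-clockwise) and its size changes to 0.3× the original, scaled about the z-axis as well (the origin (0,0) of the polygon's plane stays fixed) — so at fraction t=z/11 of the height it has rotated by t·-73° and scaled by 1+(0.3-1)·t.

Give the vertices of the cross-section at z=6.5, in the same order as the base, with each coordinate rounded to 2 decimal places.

t = z/height = 6.5/11 = 0.590909
s = 1 + (scale-1)·z/height = 1 + (0.3-1)·6.5/11 = 0.586364
θ = twist·z/height = -73°·6.5/11 = -43.1364° = -0.752872 rad
cos θ = 0.729728, sin θ = -0.683737 (intermediates below are computed at full precision and shown rounded to 5 d.p.)
v1: (-4.5,2.5) → rotate → (-1.57444,4.90114) → ×s → (-0.92319,2.87385) → (-0.92,2.87)
v2: (-1.5,-2.5) → rotate → (-2.80394,-0.79872) → ×s → (-1.64413,-0.46834) → (-1.64,-0.47)
v3: (4,-2.5) → rotate → (1.20957,-4.55927) → ×s → (0.70925,-2.67339) → (0.71,-2.67)
v4: (2,5) → rotate → (4.87814,2.28117) → ×s → (2.86037,1.33759) → (2.86,1.34)
v5: (-3.5,3) → rotate → (-0.50284,4.58227) → ×s → (-0.29485,2.68687) → (-0.29,2.69)

Cross-section at z=6.5: (-0.92,2.87) (-1.64,-0.47) (0.71,-2.67) (2.86,1.34) (-0.29,2.69)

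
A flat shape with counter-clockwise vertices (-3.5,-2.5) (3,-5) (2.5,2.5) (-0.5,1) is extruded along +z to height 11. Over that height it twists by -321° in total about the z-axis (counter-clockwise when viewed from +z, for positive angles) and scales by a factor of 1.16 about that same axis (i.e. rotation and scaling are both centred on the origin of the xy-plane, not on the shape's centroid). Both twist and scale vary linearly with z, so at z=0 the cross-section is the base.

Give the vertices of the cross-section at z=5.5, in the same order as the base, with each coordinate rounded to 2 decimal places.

Cross-section at z=5.5: (2.66,3.81) (-4.86,4.01) (-1.64,-3.45) (0.87,-0.84)

t = z/height = 5.5/11 = 0.5
s = 1 + (scale-1)·z/height = 1 + (1.16-1)·5.5/11 = 1.080000
θ = twist·z/height = -321°·5.5/11 = -160.5000° = -2.801253 rad
cos θ = -0.942641, sin θ = -0.333807 (intermediates below are computed at full precision and shown rounded to 5 d.p.)
v1: (-3.5,-2.5) → rotate → (2.46473,3.52493) → ×s → (2.66191,3.80692) → (2.66,3.81)
v2: (3,-5) → rotate → (-4.49696,3.71179) → ×s → (-4.85672,4.00873) → (-4.86,4.01)
v3: (2.5,2.5) → rotate → (-1.52209,-3.19112) → ×s → (-1.64385,-3.44641) → (-1.64,-3.45)
v4: (-0.5,1) → rotate → (0.80513,-0.77574) → ×s → (0.86954,-0.83780) → (0.87,-0.84)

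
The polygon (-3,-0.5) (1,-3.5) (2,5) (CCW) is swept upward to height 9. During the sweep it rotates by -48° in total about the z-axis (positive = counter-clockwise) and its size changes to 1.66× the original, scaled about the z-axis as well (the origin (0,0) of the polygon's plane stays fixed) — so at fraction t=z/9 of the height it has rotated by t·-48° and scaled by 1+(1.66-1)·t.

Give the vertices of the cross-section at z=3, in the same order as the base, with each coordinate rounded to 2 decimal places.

Cross-section at z=3: (-3.69,0.42) (0.00,-4.44) (4.03,5.19)

t = z/height = 3/9 = 0.333333
s = 1 + (scale-1)·z/height = 1 + (1.66-1)·3/9 = 1.220000
θ = twist·z/height = -48°·3/9 = -16.0000° = -0.279253 rad
cos θ = 0.961262, sin θ = -0.275637 (intermediates below are computed at full precision and shown rounded to 5 d.p.)
v1: (-3,-0.5) → rotate → (-3.02160,0.34628) → ×s → (-3.68636,0.42246) → (-3.69,0.42)
v2: (1,-3.5) → rotate → (-0.00347,-3.64005) → ×s → (-0.00423,-4.44087) → (0.00,-4.44)
v3: (2,5) → rotate → (3.30071,4.25503) → ×s → (4.02687,5.19114) → (4.03,5.19)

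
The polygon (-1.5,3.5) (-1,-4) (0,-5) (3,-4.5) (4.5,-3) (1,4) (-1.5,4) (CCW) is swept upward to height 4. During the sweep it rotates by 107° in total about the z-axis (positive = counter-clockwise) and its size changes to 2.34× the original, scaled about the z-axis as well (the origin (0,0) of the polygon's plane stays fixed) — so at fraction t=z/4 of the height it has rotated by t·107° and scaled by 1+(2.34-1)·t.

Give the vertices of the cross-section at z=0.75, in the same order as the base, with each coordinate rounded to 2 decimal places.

Cross-section at z=0.75: (-3.27,3.47) (0.54,-5.13) (2.15,-5.88) (5.46,-4.00) (6.58,-1.59) (-0.54,5.13) (-3.48,4.06)

t = z/height = 0.75/4 = 0.1875
s = 1 + (scale-1)·z/height = 1 + (2.34-1)·0.75/4 = 1.251250
θ = twist·z/height = 107°·0.75/4 = 20.0625° = 0.350157 rad
cos θ = 0.939319, sin θ = 0.343045 (intermediates below are computed at full precision and shown rounded to 5 d.p.)
v1: (-1.5,3.5) → rotate → (-2.60964,2.77305) → ×s → (-3.26531,3.46978) → (-3.27,3.47)
v2: (-1,-4) → rotate → (0.43286,-4.10032) → ×s → (0.54162,-5.13053) → (0.54,-5.13)
v3: (0,-5) → rotate → (1.71522,-4.69659) → ×s → (2.14618,-5.87661) → (2.15,-5.88)
v4: (3,-4.5) → rotate → (4.36166,-3.19780) → ×s → (5.45753,-4.00125) → (5.46,-4.00)
v5: (4.5,-3) → rotate → (5.25607,-1.27425) → ×s → (6.57666,-1.59441) → (6.58,-1.59)
v6: (1,4) → rotate → (-0.43286,4.10032) → ×s → (-0.54162,5.13053) → (-0.54,5.13)
v7: (-1.5,4) → rotate → (-2.78116,3.24271) → ×s → (-3.47992,4.05744) → (-3.48,4.06)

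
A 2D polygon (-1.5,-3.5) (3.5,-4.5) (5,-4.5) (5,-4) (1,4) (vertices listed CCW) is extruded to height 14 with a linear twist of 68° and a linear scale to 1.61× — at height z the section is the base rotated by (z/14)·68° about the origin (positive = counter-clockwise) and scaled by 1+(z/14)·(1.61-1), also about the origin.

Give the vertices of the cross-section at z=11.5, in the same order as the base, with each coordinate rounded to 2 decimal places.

t = z/height = 11.5/14 = 0.821429
s = 1 + (scale-1)·z/height = 1 + (1.61-1)·11.5/14 = 1.501071
θ = twist·z/height = 68°·11.5/14 = 55.8571° = 0.974891 rad
cos θ = 0.561258, sin θ = 0.827641 (intermediates below are computed at full precision and shown rounded to 5 d.p.)
v1: (-1.5,-3.5) → rotate → (2.05486,-3.20586) → ×s → (3.08448,-4.81223) → (3.08,-4.81)
v2: (3.5,-4.5) → rotate → (5.68879,0.37108) → ×s → (8.53928,0.55702) → (8.54,0.56)
v3: (5,-4.5) → rotate → (6.53067,1.61254) → ×s → (9.80301,2.42054) → (9.80,2.42)
v4: (5,-4) → rotate → (6.11685,1.89317) → ×s → (9.18183,2.84178) → (9.18,2.84)
v5: (1,4) → rotate → (-2.74930,3.07267) → ×s → (-4.12690,4.61230) → (-4.13,4.61)

Cross-section at z=11.5: (3.08,-4.81) (8.54,0.56) (9.80,2.42) (9.18,2.84) (-4.13,4.61)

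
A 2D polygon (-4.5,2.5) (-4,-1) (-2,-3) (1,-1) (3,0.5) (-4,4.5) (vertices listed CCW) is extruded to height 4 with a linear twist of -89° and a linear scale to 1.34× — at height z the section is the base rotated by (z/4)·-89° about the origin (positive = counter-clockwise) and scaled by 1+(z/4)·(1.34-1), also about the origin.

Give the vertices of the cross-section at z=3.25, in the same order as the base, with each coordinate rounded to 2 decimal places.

Cross-section at z=3.25: (1.29,6.44) (-2.77,4.48) (-4.42,1.27) (-0.83,-1.60) (1.77,-3.45) (3.92,6.61)

t = z/height = 3.25/4 = 0.8125
s = 1 + (scale-1)·z/height = 1 + (1.34-1)·3.25/4 = 1.276250
θ = twist·z/height = -89°·3.25/4 = -72.3125° = -1.262091 rad
cos θ = 0.303825, sin θ = -0.952728 (intermediates below are computed at full precision and shown rounded to 5 d.p.)
v1: (-4.5,2.5) → rotate → (1.01461,5.04684) → ×s → (1.29489,6.44103) → (1.29,6.44)
v2: (-4,-1) → rotate → (-2.16803,3.50709) → ×s → (-2.76695,4.47592) → (-2.77,4.48)
v3: (-2,-3) → rotate → (-3.46583,0.99398) → ×s → (-4.42327,1.26857) → (-4.42,1.27)
v4: (1,-1) → rotate → (-0.64890,-1.25655) → ×s → (-0.82816,-1.60368) → (-0.83,-1.60)
v5: (3,0.5) → rotate → (1.38784,-2.70627) → ×s → (1.77123,-3.45388) → (1.77,-3.45)
v6: (-4,4.5) → rotate → (3.07197,5.17812) → ×s → (3.92061,6.60858) → (3.92,6.61)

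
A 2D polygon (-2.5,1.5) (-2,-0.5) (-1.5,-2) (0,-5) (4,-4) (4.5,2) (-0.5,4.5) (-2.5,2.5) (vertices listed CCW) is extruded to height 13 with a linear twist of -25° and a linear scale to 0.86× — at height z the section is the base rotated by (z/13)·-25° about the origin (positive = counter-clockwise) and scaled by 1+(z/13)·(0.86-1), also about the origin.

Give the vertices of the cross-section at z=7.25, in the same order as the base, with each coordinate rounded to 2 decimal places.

Cross-section at z=7.25: (-1.90,1.90) (-1.90,0.00) (-1.79,-1.46) (-1.11,-4.47) (2.69,-4.47) (4.47,0.79) (0.55,4.14) (-1.68,2.79)

t = z/height = 7.25/13 = 0.557692
s = 1 + (scale-1)·z/height = 1 + (0.86-1)·7.25/13 = 0.921923
θ = twist·z/height = -25°·7.25/13 = -13.9423° = -0.243339 rad
cos θ = 0.970539, sin θ = -0.240945 (intermediates below are computed at full precision and shown rounded to 5 d.p.)
v1: (-2.5,1.5) → rotate → (-2.06493,2.05817) → ×s → (-1.90371,1.89747) → (-1.90,1.90)
v2: (-2,-0.5) → rotate → (-2.06155,-0.00338) → ×s → (-1.90059,-0.00312) → (-1.90,0.00)
v3: (-1.5,-2) → rotate → (-1.93770,-1.57966) → ×s → (-1.78641,-1.45633) → (-1.79,-1.46)
v4: (0,-5) → rotate → (-1.20472,-4.85269) → ×s → (-1.11066,-4.47381) → (-1.11,-4.47)
v5: (4,-4) → rotate → (2.91838,-4.84593) → ×s → (2.69052,-4.46758) → (2.69,-4.47)
v6: (4.5,2) → rotate → (4.84931,0.85683) → ×s → (4.47069,0.78993) → (4.47,0.79)
v7: (-0.5,4.5) → rotate → (0.59898,4.48790) → ×s → (0.55222,4.13750) → (0.55,4.14)
v8: (-2.5,2.5) → rotate → (-1.82399,3.02871) → ×s → (-1.68157,2.79224) → (-1.68,2.79)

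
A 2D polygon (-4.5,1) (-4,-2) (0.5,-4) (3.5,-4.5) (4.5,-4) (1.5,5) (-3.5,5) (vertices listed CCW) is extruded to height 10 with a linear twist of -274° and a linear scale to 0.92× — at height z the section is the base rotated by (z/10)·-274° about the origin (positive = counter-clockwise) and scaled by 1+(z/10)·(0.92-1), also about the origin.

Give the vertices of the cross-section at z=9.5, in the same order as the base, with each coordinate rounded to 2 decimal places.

Cross-section at z=9.5: (-0.21,-4.25) (2.44,-3.33) (3.57,1.08) (3.55,3.89) (2.94,4.72) (-4.79,0.59) (-4.01,-3.97)

t = z/height = 9.5/10 = 0.95
s = 1 + (scale-1)·z/height = 1 + (0.92-1)·9.5/10 = 0.924000
θ = twist·z/height = -274°·9.5/10 = -260.3000° = -4.543092 rad
cos θ = -0.168489, sin θ = 0.985703 (intermediates below are computed at full precision and shown rounded to 5 d.p.)
v1: (-4.5,1) → rotate → (-0.22750,-4.60415) → ×s → (-0.21021,-4.25424) → (-0.21,-4.25)
v2: (-4,-2) → rotate → (2.64536,-3.60584) → ×s → (2.44432,-3.33179) → (2.44,-3.33)
v3: (0.5,-4) → rotate → (3.85857,1.16681) → ×s → (3.56532,1.07813) → (3.57,1.08)
v4: (3.5,-4.5) → rotate → (3.84595,4.20816) → ×s → (3.55366,3.88834) → (3.55,3.89)
v5: (4.5,-4) → rotate → (3.18461,5.10962) → ×s → (2.94258,4.72129) → (2.94,4.72)
v6: (1.5,5) → rotate → (-5.18125,0.63611) → ×s → (-4.78748,0.58776) → (-4.79,0.59)
v7: (-3.5,5) → rotate → (-4.33880,-4.29241) → ×s → (-4.00906,-3.96619) → (-4.01,-3.97)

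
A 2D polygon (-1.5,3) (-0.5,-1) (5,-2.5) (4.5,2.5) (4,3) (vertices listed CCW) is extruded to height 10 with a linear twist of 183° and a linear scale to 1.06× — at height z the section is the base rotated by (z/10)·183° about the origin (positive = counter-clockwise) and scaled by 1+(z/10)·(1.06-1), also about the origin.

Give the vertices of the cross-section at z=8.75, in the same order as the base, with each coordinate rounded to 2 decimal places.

t = z/height = 8.75/10 = 0.875
s = 1 + (scale-1)·z/height = 1 + (1.06-1)·8.75/10 = 1.052500
θ = twist·z/height = 183°·8.75/10 = 160.1250° = 2.794708 rad
cos θ = -0.940437, sin θ = 0.339969 (intermediates below are computed at full precision and shown rounded to 5 d.p.)
v1: (-1.5,3) → rotate → (0.39075,-3.33126) → ×s → (0.41126,-3.50615) → (0.41,-3.51)
v2: (-0.5,-1) → rotate → (0.81019,0.77045) → ×s → (0.85272,0.81090) → (0.85,0.81)
v3: (5,-2.5) → rotate → (-3.85226,4.05094) → ×s → (-4.05450,4.26361) → (-4.05,4.26)
v4: (4.5,2.5) → rotate → (-5.08189,-0.82123) → ×s → (-5.34869,-0.86434) → (-5.35,-0.86)
v5: (4,3) → rotate → (-4.78165,-1.46143) → ×s → (-5.03269,-1.53816) → (-5.03,-1.54)

Cross-section at z=8.75: (0.41,-3.51) (0.85,0.81) (-4.05,4.26) (-5.35,-0.86) (-5.03,-1.54)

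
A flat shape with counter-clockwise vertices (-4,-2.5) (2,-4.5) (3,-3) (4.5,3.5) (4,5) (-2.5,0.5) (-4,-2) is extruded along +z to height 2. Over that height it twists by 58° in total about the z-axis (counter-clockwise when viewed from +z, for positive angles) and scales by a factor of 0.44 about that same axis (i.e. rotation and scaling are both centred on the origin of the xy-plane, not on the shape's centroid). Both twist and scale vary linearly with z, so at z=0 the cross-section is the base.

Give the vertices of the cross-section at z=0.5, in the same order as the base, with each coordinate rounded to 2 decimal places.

t = z/height = 0.5/2 = 0.25
s = 1 + (scale-1)·z/height = 1 + (0.44-1)·0.5/2 = 0.860000
θ = twist·z/height = 58°·0.5/2 = 14.5000° = 0.253073 rad
cos θ = 0.968148, sin θ = 0.250380 (intermediates below are computed at full precision and shown rounded to 5 d.p.)
v1: (-4,-2.5) → rotate → (-3.24664,-3.42189) → ×s → (-2.79211,-2.94282) → (-2.79,-2.94)
v2: (2,-4.5) → rotate → (3.06301,-3.85590) → ×s → (2.63418,-3.31608) → (2.63,-3.32)
v3: (3,-3) → rotate → (3.65558,-2.15330) → ×s → (3.14380,-1.85184) → (3.14,-1.85)
v4: (4.5,3.5) → rotate → (3.48033,4.51523) → ×s → (2.99309,3.88310) → (2.99,3.88)
v5: (4,5) → rotate → (2.62069,5.84226) → ×s → (2.25379,5.02434) → (2.25,5.02)
v6: (-2.5,0.5) → rotate → (-2.54556,-0.14188) → ×s → (-2.18918,-0.12201) → (-2.19,-0.12)
v7: (-4,-2) → rotate → (-3.37183,-2.93782) → ×s → (-2.89977,-2.52652) → (-2.90,-2.53)

Cross-section at z=0.5: (-2.79,-2.94) (2.63,-3.32) (3.14,-1.85) (2.99,3.88) (2.25,5.02) (-2.19,-0.12) (-2.90,-2.53)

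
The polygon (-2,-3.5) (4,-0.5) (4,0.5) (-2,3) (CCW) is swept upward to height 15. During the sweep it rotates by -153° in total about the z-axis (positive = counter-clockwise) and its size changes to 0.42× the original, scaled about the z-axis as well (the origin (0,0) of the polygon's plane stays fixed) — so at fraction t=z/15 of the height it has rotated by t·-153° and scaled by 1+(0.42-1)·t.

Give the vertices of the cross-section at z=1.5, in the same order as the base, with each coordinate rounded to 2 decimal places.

t = z/height = 1.5/15 = 0.1
s = 1 + (scale-1)·z/height = 1 + (0.42-1)·1.5/15 = 0.942000
θ = twist·z/height = -153°·1.5/15 = -15.3000° = -0.267035 rad
cos θ = 0.964557, sin θ = -0.263873 (intermediates below are computed at full precision and shown rounded to 5 d.p.)
v1: (-2,-3.5) → rotate → (-2.85267,-2.84820) → ×s → (-2.68722,-2.68301) → (-2.69,-2.68)
v2: (4,-0.5) → rotate → (3.72629,-1.53777) → ×s → (3.51017,-1.44858) → (3.51,-1.45)
v3: (4,0.5) → rotate → (3.99017,-0.57321) → ×s → (3.75874,-0.53997) → (3.76,-0.54)
v4: (-2,3) → rotate → (-1.13750,3.42142) → ×s → (-1.07152,3.22298) → (-1.07,3.22)

Cross-section at z=1.5: (-2.69,-2.68) (3.51,-1.45) (3.76,-0.54) (-1.07,3.22)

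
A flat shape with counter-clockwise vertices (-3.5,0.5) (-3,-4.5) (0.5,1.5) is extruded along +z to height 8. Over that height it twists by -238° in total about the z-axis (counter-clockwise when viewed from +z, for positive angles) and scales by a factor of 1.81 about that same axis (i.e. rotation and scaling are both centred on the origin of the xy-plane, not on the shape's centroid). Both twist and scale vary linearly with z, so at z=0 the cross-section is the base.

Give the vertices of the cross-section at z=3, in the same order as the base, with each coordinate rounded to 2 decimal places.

Cross-section at z=3: (0.59,4.57) (-5.92,3.83) (1.96,-0.63)

t = z/height = 3/8 = 0.375
s = 1 + (scale-1)·z/height = 1 + (1.81-1)·3/8 = 1.303750
θ = twist·z/height = -238°·3/8 = -89.2500° = -1.557706 rad
cos θ = 0.013090, sin θ = -0.999914 (intermediates below are computed at full precision and shown rounded to 5 d.p.)
v1: (-3.5,0.5) → rotate → (0.45414,3.50624) → ×s → (0.59209,4.57127) → (0.59,4.57)
v2: (-3,-4.5) → rotate → (-4.53888,2.94084) → ×s → (-5.91757,3.83412) → (-5.92,3.83)
v3: (0.5,1.5) → rotate → (1.50642,-0.48032) → ×s → (1.96399,-0.62622) → (1.96,-0.63)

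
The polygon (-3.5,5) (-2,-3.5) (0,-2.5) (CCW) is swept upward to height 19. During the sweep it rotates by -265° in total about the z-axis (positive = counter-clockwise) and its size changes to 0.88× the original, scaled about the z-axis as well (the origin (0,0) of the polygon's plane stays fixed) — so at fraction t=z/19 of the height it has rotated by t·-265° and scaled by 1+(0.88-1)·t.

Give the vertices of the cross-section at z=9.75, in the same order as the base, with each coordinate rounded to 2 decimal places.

t = z/height = 9.75/19 = 0.513158
s = 1 + (scale-1)·z/height = 1 + (0.88-1)·9.75/19 = 0.938421
θ = twist·z/height = -265°·9.75/19 = -135.9868° = -2.373418 rad
cos θ = -0.719180, sin θ = -0.694824 (intermediates below are computed at full precision and shown rounded to 5 d.p.)
v1: (-3.5,5) → rotate → (5.99125,-1.16402) → ×s → (5.62231,-1.09234) → (5.62,-1.09)
v2: (-2,-3.5) → rotate → (-0.99352,3.90678) → ×s → (-0.93234,3.66620) → (-0.93,3.67)
v3: (0,-2.5) → rotate → (-1.73706,1.79795) → ×s → (-1.63009,1.68723) → (-1.63,1.69)

Cross-section at z=9.75: (5.62,-1.09) (-0.93,3.67) (-1.63,1.69)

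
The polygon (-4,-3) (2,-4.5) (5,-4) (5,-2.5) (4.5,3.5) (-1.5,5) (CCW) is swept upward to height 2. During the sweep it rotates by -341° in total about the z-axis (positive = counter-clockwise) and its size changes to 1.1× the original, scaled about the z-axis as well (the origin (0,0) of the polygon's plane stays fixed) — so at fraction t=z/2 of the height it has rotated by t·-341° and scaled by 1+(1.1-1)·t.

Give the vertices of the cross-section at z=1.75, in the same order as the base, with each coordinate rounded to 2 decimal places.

Cross-section at z=1.75: (0.80,-5.38) (5.34,-0.41) (6.41,2.72) (4.98,3.49) (-1.02,6.11) (-5.56,1.15)

t = z/height = 1.75/2 = 0.875
s = 1 + (scale-1)·z/height = 1 + (1.1-1)·1.75/2 = 1.087500
θ = twist·z/height = -341°·1.75/2 = -298.3750° = -5.207626 rad
cos θ = 0.475240, sin θ = 0.879856 (intermediates below are computed at full precision and shown rounded to 5 d.p.)
v1: (-4,-3) → rotate → (0.73861,-4.94515) → ×s → (0.80323,-5.37785) → (0.80,-5.38)
v2: (2,-4.5) → rotate → (4.90983,-0.37887) → ×s → (5.33944,-0.41202) → (5.34,-0.41)
v3: (5,-4) → rotate → (5.89563,2.49832) → ×s → (6.41149,2.71692) → (6.41,2.72)
v4: (5,-2.5) → rotate → (4.57584,3.21118) → ×s → (4.97623,3.49216) → (4.98,3.49)
v5: (4.5,3.5) → rotate → (-0.94091,5.62269) → ×s → (-1.02324,6.11468) → (-1.02,6.11)
v6: (-1.5,5) → rotate → (-5.11214,1.05642) → ×s → (-5.55945,1.14885) → (-5.56,1.15)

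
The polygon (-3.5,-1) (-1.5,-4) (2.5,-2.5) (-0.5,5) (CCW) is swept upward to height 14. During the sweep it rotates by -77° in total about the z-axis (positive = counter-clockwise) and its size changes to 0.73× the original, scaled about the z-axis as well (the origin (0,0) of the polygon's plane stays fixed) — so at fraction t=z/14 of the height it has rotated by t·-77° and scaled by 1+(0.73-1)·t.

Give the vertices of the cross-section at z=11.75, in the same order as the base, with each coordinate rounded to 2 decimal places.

Cross-section at z=11.75: (-1.86,2.11) (-3.29,-0.28) (-0.92,-2.58) (3.33,2.01)

t = z/height = 11.75/14 = 0.839286
s = 1 + (scale-1)·z/height = 1 + (0.73-1)·11.75/14 = 0.773393
θ = twist·z/height = -77°·11.75/14 = -64.6250° = -1.127919 rad
cos θ = 0.428541, sin θ = -0.903522 (intermediates below are computed at full precision and shown rounded to 5 d.p.)
v1: (-3.5,-1) → rotate → (-2.40342,2.73379) → ×s → (-1.85878,2.11429) → (-1.86,2.11)
v2: (-1.5,-4) → rotate → (-4.25690,-0.35888) → ×s → (-3.29226,-0.27756) → (-3.29,-0.28)
v3: (2.5,-2.5) → rotate → (-1.18745,-3.33016) → ×s → (-0.91837,-2.57552) → (-0.92,-2.58)
v4: (-0.5,5) → rotate → (4.30334,2.59447) → ×s → (3.32817,2.00654) → (3.33,2.01)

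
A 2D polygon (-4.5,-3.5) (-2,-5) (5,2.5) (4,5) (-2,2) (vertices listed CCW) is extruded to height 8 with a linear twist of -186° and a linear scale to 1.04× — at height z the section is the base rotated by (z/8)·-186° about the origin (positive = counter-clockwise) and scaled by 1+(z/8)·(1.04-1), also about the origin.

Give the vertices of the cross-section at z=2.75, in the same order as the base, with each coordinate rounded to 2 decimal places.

t = z/height = 2.75/8 = 0.34375
s = 1 + (scale-1)·z/height = 1 + (1.04-1)·2.75/8 = 1.013750
θ = twist·z/height = -186°·2.75/8 = -63.9375° = -1.115920 rad
cos θ = 0.439351, sin θ = -0.898315 (intermediates below are computed at full precision and shown rounded to 5 d.p.)
v1: (-4.5,-3.5) → rotate → (-5.12118,2.50469) → ×s → (-5.19160,2.53913) → (-5.19,2.54)
v2: (-2,-5) → rotate → (-5.37028,-0.40013) → ×s → (-5.44412,-0.40563) → (-5.44,-0.41)
v3: (5,2.5) → rotate → (4.44254,-3.39320) → ×s → (4.50363,-3.43985) → (4.50,-3.44)
v4: (4,5) → rotate → (6.24898,-1.39650) → ×s → (6.33491,-1.41571) → (6.33,-1.42)
v5: (-2,2) → rotate → (0.91793,2.67533) → ×s → (0.93055,2.71212) → (0.93,2.71)

Cross-section at z=2.75: (-5.19,2.54) (-5.44,-0.41) (4.50,-3.44) (6.33,-1.42) (0.93,2.71)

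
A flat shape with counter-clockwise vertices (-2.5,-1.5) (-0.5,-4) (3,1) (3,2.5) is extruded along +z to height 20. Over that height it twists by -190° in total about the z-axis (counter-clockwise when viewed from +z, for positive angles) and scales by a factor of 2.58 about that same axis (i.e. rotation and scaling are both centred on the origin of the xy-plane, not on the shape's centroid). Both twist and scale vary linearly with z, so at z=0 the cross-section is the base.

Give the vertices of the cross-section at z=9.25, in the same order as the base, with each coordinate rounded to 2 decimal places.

t = z/height = 9.25/20 = 0.4625
s = 1 + (scale-1)·z/height = 1 + (2.58-1)·9.25/20 = 1.730750
θ = twist·z/height = -190°·9.25/20 = -87.8750° = -1.533708 rad
cos θ = 0.037080, sin θ = -0.999312 (intermediates below are computed at full precision and shown rounded to 5 d.p.)
v1: (-2.5,-1.5) → rotate → (-1.59167,2.44266) → ×s → (-2.75478,4.22764) → (-2.75,4.23)
v2: (-0.5,-4) → rotate → (-4.01579,0.35134) → ×s → (-6.95033,0.60808) → (-6.95,0.61)
v3: (3,1) → rotate → (1.11055,-2.96086) → ×s → (1.92209,-5.12450) → (1.92,-5.12)
v4: (3,2.5) → rotate → (2.60952,-2.90524) → ×s → (4.51643,-5.02824) → (4.52,-5.03)

Cross-section at z=9.25: (-2.75,4.23) (-6.95,0.61) (1.92,-5.12) (4.52,-5.03)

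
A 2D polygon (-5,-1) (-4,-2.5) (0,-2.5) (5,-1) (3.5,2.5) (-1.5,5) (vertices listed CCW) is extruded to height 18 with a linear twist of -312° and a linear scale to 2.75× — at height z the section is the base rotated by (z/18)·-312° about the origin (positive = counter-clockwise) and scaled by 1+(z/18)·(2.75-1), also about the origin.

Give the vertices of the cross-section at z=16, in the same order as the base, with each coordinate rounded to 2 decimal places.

Cross-section at z=16: (0.90,-13.00) (5.03,-10.95) (6.34,-0.82) (4.17,12.35) (-5.19,9.69) (-13.16,-2.17)

t = z/height = 16/18 = 0.888889
s = 1 + (scale-1)·z/height = 1 + (2.75-1)·16/18 = 2.555556
θ = twist·z/height = -312°·16/18 = -277.3333° = -4.840380 rad
cos θ = 0.127642, sin θ = 0.991820 (intermediates below are computed at full precision and shown rounded to 5 d.p.)
v1: (-5,-1) → rotate → (0.35361,-5.08674) → ×s → (0.90368,-12.99946) → (0.90,-13.00)
v2: (-4,-2.5) → rotate → (1.96898,-4.28639) → ×s → (5.03185,-10.95410) → (5.03,-10.95)
v3: (0,-2.5) → rotate → (2.47955,-0.31910) → ×s → (6.33663,-0.81549) → (6.34,-0.82)
v4: (5,-1) → rotate → (1.63003,4.83146) → ×s → (4.16563,12.34706) → (4.17,12.35)
v5: (3.5,2.5) → rotate → (-2.03281,3.79048) → ×s → (-5.19495,9.68677) → (-5.19,9.69)
v6: (-1.5,5) → rotate → (-5.15056,-0.84952) → ×s → (-13.16255,-2.17100) → (-13.16,-2.17)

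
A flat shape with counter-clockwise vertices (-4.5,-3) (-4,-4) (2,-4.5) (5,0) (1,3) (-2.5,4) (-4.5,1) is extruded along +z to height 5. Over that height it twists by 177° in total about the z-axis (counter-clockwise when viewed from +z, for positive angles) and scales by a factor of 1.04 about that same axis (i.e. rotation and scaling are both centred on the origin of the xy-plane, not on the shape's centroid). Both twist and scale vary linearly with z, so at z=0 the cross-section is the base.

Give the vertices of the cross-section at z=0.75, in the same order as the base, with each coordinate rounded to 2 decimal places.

t = z/height = 0.75/5 = 0.15
s = 1 + (scale-1)·z/height = 1 + (1.04-1)·0.75/5 = 1.006000
θ = twist·z/height = 177°·0.75/5 = 26.5500° = 0.463385 rad
cos θ = 0.894545, sin θ = 0.446979 (intermediates below are computed at full precision and shown rounded to 5 d.p.)
v1: (-4.5,-3) → rotate → (-2.68452,-4.69504) → ×s → (-2.70062,-4.72321) → (-2.70,-4.72)
v2: (-4,-4) → rotate → (-1.79026,-5.36609) → ×s → (-1.80101,-5.39829) → (-1.80,-5.40)
v3: (2,-4.5) → rotate → (3.80049,-3.13149) → ×s → (3.82330,-3.15028) → (3.82,-3.15)
v4: (5,0) → rotate → (4.47272,2.23489) → ×s → (4.49956,2.24830) → (4.50,2.25)
v5: (1,3) → rotate → (-0.44639,3.13061) → ×s → (-0.44907,3.14940) → (-0.45,3.15)
v6: (-2.5,4) → rotate → (-4.02428,2.46073) → ×s → (-4.04842,2.47550) → (-4.05,2.48)
v7: (-4.5,1) → rotate → (-4.47243,-1.11686) → ×s → (-4.49926,-1.12356) → (-4.50,-1.12)

Cross-section at z=0.75: (-2.70,-4.72) (-1.80,-5.40) (3.82,-3.15) (4.50,2.25) (-0.45,3.15) (-4.05,2.48) (-4.50,-1.12)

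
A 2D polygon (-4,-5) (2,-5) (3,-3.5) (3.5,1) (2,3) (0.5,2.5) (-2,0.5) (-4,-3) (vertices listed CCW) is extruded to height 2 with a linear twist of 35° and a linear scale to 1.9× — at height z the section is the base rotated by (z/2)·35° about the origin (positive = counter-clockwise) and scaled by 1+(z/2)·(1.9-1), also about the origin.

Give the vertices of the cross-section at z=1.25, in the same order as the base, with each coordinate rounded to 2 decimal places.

t = z/height = 1.25/2 = 0.625
s = 1 + (scale-1)·z/height = 1 + (1.9-1)·1.25/2 = 1.562500
θ = twist·z/height = 35°·1.25/2 = 21.8750° = 0.381791 rad
cos θ = 0.927999, sin θ = 0.372583 (intermediates below are computed at full precision and shown rounded to 5 d.p.)
v1: (-4,-5) → rotate → (-1.84908,-6.13033) → ×s → (-2.88919,-9.57863) → (-2.89,-9.58)
v2: (2,-5) → rotate → (3.71891,-3.89483) → ×s → (5.81080,-6.08567) → (5.81,-6.09)
v3: (3,-3.5) → rotate → (4.08804,-2.13025) → ×s → (6.38756,-3.32851) → (6.39,-3.33)
v4: (3.5,1) → rotate → (2.87541,2.23204) → ×s → (4.49283,3.48756) → (4.49,3.49)
v5: (2,3) → rotate → (0.73825,3.52916) → ×s → (1.15351,5.51432) → (1.15,5.51)
v6: (0.5,2.5) → rotate → (-0.46746,2.50629) → ×s → (-0.73040,3.91608) → (-0.73,3.92)
v7: (-2,0.5) → rotate → (-2.04229,-0.28117) → ×s → (-3.19108,-0.43932) → (-3.19,-0.44)
v8: (-4,-3) → rotate → (-2.59425,-4.27433) → ×s → (-4.05351,-6.67864) → (-4.05,-6.68)

Cross-section at z=1.25: (-2.89,-9.58) (5.81,-6.09) (6.39,-3.33) (4.49,3.49) (1.15,5.51) (-0.73,3.92) (-3.19,-0.44) (-4.05,-6.68)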